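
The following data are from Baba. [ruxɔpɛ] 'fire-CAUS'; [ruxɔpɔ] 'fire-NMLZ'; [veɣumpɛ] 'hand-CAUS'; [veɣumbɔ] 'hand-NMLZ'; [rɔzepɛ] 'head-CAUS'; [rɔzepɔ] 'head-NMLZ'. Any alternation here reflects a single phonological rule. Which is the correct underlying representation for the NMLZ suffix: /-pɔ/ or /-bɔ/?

The NMLZ morpheme has two allomorphs, [-bɔ] and [-pɔ].
The CAUS suffix, which begins with [p], is invariant after every stem; so [p] is not altered by any rule here.
The NMLZ suffix is therefore /-bɔ/ underlyingly, with post-vocalic devoicing: voiced stops become voiceless after a vowel.

/-bɔ/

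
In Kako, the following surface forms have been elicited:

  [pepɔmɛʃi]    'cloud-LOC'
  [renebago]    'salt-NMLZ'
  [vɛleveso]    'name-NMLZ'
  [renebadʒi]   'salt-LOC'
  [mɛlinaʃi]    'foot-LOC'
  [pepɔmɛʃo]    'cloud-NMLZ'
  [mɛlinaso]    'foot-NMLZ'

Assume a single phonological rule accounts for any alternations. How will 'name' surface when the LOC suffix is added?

The stem for 'foot' ends in [s] in [mɛlinaso] but [ʃ] in [mɛlinaʃi].
But 'cloud' keeps [ʃ] in both environments ([pepɔmɛʃo], [pepɔmɛʃi]), so there is no rule changing /ʃ/ to [s] before the NMLZ suffix.
The alternation reflects palatalization before a front vowel: /g/ and /s/ become palato-alveolar [dʒ] and [ʃ] before a front vowel. /s/ is underlying.
From [vɛleveso] the stem 'name' is /vɛleves/; before a front vowel this yields [vɛleveʃi].

[vɛleveʃi]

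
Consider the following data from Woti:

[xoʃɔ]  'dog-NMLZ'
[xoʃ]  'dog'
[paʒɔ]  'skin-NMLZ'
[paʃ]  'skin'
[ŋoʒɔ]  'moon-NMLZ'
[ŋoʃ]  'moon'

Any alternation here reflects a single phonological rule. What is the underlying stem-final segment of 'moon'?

In [ŋoʒɔ] and [ŋoʃ] the final segment of 'moon' alternates: [ʒ] ~ [ʃ].
If /ʃ/ were underlying and a rule turned it into [ʒ] before the NMLZ suffix, 'dog' would also alternate; but it has [ʃ] in both [xoʃɔ] and [xoʃ].
Therefore /ʒ/ is basic and [ʃ] is derived by word-final obstruent devoicing (voiced obstruents become voiceless word-finally).

/ʒ/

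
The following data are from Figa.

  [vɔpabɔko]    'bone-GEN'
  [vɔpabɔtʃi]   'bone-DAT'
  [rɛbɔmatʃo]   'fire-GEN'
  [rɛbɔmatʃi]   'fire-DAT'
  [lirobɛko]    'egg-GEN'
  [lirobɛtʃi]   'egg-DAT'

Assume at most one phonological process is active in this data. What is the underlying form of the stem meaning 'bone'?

In [vɔpabɔko] and [vɔpabɔtʃi] the final segment of 'bone' alternates: [k] ~ [tʃ].
If /tʃ/ were underlying and a rule turned it into [k] before the GEN suffix, 'fire' would also alternate; but it has [tʃ] in both [rɛbɔmatʃo] and [rɛbɔmatʃi].
The underlying segment must be /k/; /k/ becomes palato-alveolar [tʃ] before a front vowel, yielding [tʃ] there.
So 'bone' = /vɔpabɔk/.

/vɔpabɔk/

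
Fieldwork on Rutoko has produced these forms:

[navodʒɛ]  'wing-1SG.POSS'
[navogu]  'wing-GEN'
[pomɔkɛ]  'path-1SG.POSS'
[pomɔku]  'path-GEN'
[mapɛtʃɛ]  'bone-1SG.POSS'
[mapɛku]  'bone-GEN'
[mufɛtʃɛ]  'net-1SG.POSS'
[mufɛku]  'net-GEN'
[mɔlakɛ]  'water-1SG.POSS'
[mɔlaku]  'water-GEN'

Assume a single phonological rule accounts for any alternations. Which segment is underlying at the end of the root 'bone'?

/tʃ/

In [mapɛtʃɛ] and [mapɛku] the final segment of 'bone' alternates: [tʃ] ~ [k].
But 'water' keeps [k] in both environments ([mɔlakɛ], [mɔlaku]), so there is no rule changing /k/ to [tʃ] before the 1SG.POSS suffix.
Therefore /tʃ/ is basic and [k] is derived by depalatalization (palato-alveolar /tʃ/ and /dʒ/ become [k] and [g] when no front vowel follows).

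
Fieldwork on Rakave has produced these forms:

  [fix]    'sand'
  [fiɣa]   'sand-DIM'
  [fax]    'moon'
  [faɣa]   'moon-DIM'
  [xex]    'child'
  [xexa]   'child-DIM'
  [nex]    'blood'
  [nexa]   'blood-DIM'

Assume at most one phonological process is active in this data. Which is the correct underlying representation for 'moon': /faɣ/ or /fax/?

The stem for 'moon' ends in [x] in [fax] but [ɣ] in [faɣa].
If /x/ were underlying and a rule turned it into [ɣ] before the DIM suffix, 'blood' would also alternate; but it has [x] in both [nex] and [nexa].
The underlying segment must be /ɣ/; voiced obstruents become voiceless word-finally, yielding [x] there.

/faɣ/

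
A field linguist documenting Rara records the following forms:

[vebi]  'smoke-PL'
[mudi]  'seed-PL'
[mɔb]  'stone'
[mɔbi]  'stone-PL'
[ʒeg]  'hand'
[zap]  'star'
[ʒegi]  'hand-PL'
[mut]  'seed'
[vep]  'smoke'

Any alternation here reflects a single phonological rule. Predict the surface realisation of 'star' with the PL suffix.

In [vep] and [vebi] the final segment of 'smoke' alternates: [p] ~ [b].
The stem 'stone' ([mɔb], [mɔbi]) shows [b] unchanged in both environments, so [b] cannot be basic with [p] derived in isolation.
Therefore /p/ is basic and [b] is derived by intervocalic voicing (voiceless stops become voiced between vowels).
From [zap] the stem 'star' is /zap/; between vowels this yields [zabi].

[zabi]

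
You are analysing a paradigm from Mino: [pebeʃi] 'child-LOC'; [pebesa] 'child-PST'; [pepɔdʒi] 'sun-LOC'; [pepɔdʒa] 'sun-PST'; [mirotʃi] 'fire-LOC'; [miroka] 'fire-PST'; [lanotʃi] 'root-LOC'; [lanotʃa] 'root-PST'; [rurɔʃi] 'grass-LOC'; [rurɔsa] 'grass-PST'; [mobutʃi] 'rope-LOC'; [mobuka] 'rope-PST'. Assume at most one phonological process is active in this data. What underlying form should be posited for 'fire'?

In [mirotʃi] and [miroka] the final segment of 'fire' alternates: [tʃ] ~ [k].
The stem 'root' ([lanotʃi], [lanotʃa]) shows [tʃ] unchanged in both environments, so [tʃ] cannot be basic with [k] derived before the PST suffix.
Therefore /k/ is basic and [tʃ] is derived by palatalization before a front vowel (/k/ and /s/ become palato-alveolar [tʃ] and [ʃ] before a front vowel).

/mirok/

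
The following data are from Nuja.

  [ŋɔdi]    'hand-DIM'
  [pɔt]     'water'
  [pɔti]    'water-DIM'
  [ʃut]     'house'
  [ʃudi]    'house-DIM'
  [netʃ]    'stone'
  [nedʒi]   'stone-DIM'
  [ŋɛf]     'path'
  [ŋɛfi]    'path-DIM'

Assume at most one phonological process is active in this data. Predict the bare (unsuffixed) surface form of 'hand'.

[ŋɔt]

The root 'house' surfaces as [ʃut] and [ʃudi], with a stem-final [t] ~ [d] alternation.
The stem 'water' ([pɔt], [pɔti]) shows [t] unchanged in both environments, so [t] cannot be basic with [d] derived before the DIM suffix.
Therefore /d/ is basic and [t] is derived by word-final obstruent devoicing (voiced obstruents become voiceless word-finally).
The one attested form of 'hand', [ŋɔdi], shows underlying /ŋɔd/. Applying the same rule word-finally gives [ŋɔt].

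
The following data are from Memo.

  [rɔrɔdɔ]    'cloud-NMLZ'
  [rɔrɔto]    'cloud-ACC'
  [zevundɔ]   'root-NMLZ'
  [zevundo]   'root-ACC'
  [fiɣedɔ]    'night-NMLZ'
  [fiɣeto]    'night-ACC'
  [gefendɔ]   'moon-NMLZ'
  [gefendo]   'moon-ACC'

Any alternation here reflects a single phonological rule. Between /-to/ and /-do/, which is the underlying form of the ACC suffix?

/-to/

The ACC morpheme has two allomorphs, [-do] and [-to].
The NMLZ suffix, which begins with [d], is invariant after every stem; so [d] is not altered by any rule here.
So the underlying form is /-to/, and voiceless stops become voiced after a nasal.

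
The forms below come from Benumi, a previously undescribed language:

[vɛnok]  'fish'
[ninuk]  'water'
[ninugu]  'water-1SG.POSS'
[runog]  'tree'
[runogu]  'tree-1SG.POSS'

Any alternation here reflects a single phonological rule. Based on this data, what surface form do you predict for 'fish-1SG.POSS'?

[vɛnogu]

In [ninuk] and [ninugu] the final segment of 'water' alternates: [k] ~ [g].
The stem 'tree' ([runog], [runogu]) shows [g] unchanged in both environments, so [g] cannot be basic with [k] derived in isolation.
The alternation reflects intervocalic voicing: voiceless stops become voiced between vowels. /k/ is underlying.
From [vɛnok] the stem 'fish' is /vɛnok/; between vowels this yields [vɛnogu].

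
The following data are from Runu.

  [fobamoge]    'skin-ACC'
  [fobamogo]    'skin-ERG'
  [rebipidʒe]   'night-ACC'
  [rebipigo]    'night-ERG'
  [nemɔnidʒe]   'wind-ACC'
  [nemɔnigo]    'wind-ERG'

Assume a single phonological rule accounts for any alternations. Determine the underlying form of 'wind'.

/nemɔnidʒ/

The stem for 'wind' ends in [dʒ] in [nemɔnidʒe] but [g] in [nemɔnigo].
The stem 'skin' ([fobamoge], [fobamogo]) shows [g] unchanged in both environments, so [g] cannot be basic with [dʒ] derived before the ACC suffix.
The alternation reflects depalatalization: palato-alveolar /dʒ/ becomes [g] when no front vowel follows. /dʒ/ is underlying.
The underlying form of 'wind' is therefore /nemɔnidʒ/.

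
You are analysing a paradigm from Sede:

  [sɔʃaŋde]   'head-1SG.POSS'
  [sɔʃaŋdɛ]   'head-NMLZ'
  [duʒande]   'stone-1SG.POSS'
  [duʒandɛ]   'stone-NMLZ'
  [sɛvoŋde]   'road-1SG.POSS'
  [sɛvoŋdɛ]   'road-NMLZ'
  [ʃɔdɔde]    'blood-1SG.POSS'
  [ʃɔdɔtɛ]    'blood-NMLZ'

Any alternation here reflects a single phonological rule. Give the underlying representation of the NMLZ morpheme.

/-tɛ/

The NMLZ suffix surfaces as [-dɛ] and [-tɛ], depending on the final segment of the stem.
The 1SG.POSS suffix, which begins with [d], is invariant after every stem; so [d] is not altered by any rule here.
So the underlying form is /-tɛ/, and voiceless stops become voiced after a nasal.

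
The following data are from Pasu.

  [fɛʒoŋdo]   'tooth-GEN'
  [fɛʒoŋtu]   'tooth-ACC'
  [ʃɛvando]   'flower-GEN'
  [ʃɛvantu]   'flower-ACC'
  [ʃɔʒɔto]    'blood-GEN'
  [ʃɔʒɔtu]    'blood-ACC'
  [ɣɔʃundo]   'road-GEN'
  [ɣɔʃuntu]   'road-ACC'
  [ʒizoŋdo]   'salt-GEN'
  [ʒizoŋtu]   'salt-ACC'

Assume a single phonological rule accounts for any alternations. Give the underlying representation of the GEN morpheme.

The GEN suffix surfaces as [-do] and [-to], depending on the final segment of the stem.
By contrast the ACC suffix keeps its initial [t] throughout — that segment must be underlying.
So the underlying form is /-do/, and voiced stops become voiceless after a vowel.

/-do/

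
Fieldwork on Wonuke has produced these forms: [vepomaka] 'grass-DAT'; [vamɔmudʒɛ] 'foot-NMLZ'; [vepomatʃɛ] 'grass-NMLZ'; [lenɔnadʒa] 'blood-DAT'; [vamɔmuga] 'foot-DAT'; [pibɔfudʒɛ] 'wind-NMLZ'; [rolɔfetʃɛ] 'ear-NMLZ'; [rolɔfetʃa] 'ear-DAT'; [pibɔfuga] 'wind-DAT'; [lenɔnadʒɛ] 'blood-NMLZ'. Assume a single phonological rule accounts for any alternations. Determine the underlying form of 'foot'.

In [vamɔmudʒɛ] and [vamɔmuga] the final segment of 'foot' alternates: [dʒ] ~ [g].
But 'blood' keeps [dʒ] in both environments ([lenɔnadʒɛ], [lenɔnadʒa]), so there is no rule changing /dʒ/ to [g] before the DAT suffix.
Therefore /g/ is basic and [dʒ] is derived by palatalization before a front vowel (/k/ and /g/ become palato-alveolar [tʃ] and [dʒ] before a front vowel).
So 'foot' = /vamɔmug/.

/vamɔmug/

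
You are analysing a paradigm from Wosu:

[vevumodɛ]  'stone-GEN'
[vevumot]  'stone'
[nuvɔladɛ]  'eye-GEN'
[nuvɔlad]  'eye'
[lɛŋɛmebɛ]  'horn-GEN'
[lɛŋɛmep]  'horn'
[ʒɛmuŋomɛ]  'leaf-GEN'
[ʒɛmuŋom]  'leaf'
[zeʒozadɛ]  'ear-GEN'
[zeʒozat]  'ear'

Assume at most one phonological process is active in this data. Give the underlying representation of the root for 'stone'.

/vevumot/

The stem for 'stone' ends in [d] in [vevumodɛ] but [t] in [vevumot].
The stem 'eye' ([nuvɔladɛ], [nuvɔlad]) shows [d] unchanged in both environments, so [d] cannot be basic with [t] derived in isolation.
So /t/ is underlying, and a rule of intervocalic voicing — voiceless stops become voiced between vowels — gives [d].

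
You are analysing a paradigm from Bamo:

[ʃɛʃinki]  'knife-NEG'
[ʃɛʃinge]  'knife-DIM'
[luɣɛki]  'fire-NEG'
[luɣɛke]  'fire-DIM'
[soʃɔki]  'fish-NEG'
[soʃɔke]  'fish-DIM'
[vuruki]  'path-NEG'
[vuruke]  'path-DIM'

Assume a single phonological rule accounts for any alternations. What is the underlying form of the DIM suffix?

The DIM morpheme has two allomorphs, [-ge] and [-ke].
The NEG suffix, which begins with [k], is invariant after every stem; so [k] is not altered by any rule here.
So the underlying form is /-ge/, and voiced stops become voiceless after a vowel.

/-ge/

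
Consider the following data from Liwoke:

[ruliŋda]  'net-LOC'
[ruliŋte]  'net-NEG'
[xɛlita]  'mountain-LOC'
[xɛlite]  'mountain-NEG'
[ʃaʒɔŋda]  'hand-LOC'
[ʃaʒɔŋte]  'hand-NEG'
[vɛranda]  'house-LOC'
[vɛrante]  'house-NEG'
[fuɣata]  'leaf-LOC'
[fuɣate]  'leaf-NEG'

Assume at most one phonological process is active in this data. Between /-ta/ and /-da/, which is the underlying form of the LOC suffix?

The LOC suffix surfaces as [-da] and [-ta], depending on the final segment of the stem.
By contrast the NEG suffix keeps its initial [t] throughout — that segment must be underlying.
The LOC suffix is therefore /-da/ underlyingly, with post-vocalic devoicing: voiced stops become voiceless after a vowel.

/-da/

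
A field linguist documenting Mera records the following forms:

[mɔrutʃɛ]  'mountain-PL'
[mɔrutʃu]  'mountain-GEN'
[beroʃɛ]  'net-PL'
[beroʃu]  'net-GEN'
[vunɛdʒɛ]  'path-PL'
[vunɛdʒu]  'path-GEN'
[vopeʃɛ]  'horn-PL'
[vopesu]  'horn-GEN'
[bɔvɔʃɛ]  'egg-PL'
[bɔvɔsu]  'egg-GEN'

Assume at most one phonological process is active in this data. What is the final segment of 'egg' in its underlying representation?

The root 'egg' surfaces as [bɔvɔʃɛ] and [bɔvɔsu], with a stem-final [ʃ] ~ [s] alternation.
The stem 'net' ([beroʃɛ], [beroʃu]) shows [ʃ] unchanged in both environments, so [ʃ] cannot be basic with [s] derived before the GEN suffix.
Therefore /s/ is basic and [ʃ] is derived by palatalization before a front vowel (/s/ becomes palato-alveolar [ʃ] before a front vowel).

/s/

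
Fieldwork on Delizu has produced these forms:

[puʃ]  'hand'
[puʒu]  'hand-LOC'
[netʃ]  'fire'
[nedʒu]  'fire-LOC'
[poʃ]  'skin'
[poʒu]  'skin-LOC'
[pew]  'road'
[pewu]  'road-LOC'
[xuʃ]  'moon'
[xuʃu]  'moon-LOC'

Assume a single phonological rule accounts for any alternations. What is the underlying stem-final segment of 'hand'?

'hand' shows [ʃ] ~ [ʒ] at the end of the stem ([puʃ] vs [puʒu]).
The stem 'moon' ([xuʃ], [xuʃu]) shows [ʃ] unchanged in both environments, so [ʃ] cannot be basic with [ʒ] derived before the LOC suffix.
The underlying segment must be /ʒ/; voiced obstruents become voiceless word-finally, yielding [ʃ] there.

/ʒ/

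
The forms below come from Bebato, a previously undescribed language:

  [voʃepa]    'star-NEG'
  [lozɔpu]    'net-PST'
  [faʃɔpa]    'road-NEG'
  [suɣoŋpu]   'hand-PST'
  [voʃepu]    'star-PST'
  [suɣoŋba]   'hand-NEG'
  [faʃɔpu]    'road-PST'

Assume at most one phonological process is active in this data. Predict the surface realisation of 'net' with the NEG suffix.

[lozɔpa]

The NEG morpheme has two allomorphs, [-ba] and [-pa].
The PST suffix, which begins with [p], is invariant after every stem; so [p] is not altered by any rule here.
The NEG suffix is therefore /-ba/ underlyingly, with post-vocalic devoicing: voiced stops become voiceless after a vowel.
After 'net', which ends in a vowel, the suffix surfaces as [-pa], giving [lozɔpa].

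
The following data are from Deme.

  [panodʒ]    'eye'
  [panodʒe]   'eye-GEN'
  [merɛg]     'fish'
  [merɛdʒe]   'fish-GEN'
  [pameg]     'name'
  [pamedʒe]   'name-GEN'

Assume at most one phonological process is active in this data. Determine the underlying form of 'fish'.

'fish' shows [g] ~ [dʒ] at the end of the stem ([merɛg] vs [merɛdʒe]).
If /dʒ/ were underlying and a rule turned it into [g] in isolation, 'eye' would also alternate; but it has [dʒ] in both [panodʒ] and [panodʒe].
Therefore /g/ is basic and [dʒ] is derived by palatalization before a front vowel (/g/ becomes palato-alveolar [dʒ] before a front vowel).
Hence 'fish' is /merɛg/ underlyingly.

/merɛg/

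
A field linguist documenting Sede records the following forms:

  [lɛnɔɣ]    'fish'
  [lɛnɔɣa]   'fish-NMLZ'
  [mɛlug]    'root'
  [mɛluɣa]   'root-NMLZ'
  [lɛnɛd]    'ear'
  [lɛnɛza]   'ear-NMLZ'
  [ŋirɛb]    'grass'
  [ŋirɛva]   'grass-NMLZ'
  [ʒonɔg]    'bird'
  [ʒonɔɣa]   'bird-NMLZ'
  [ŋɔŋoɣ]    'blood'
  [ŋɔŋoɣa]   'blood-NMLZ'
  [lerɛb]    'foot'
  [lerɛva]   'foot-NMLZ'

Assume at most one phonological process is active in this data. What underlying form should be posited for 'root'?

/mɛlug/

The stem for 'root' ends in [g] in [mɛlug] but [ɣ] in [mɛluɣa].
The stem 'fish' ([lɛnɔɣ], [lɛnɔɣa]) shows [ɣ] unchanged in both environments, so [ɣ] cannot be basic with [g] derived in isolation.
So /g/ is underlying, and a rule of intervocalic spirantization — voiced stops become fricatives between vowels — gives [ɣ].
So 'root' = /mɛlug/.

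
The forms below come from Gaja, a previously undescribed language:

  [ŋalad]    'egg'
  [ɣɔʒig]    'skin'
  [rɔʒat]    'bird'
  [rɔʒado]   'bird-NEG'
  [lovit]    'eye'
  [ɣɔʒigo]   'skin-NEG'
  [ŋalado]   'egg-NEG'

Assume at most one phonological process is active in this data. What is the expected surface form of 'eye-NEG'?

'bird' shows [d] ~ [t] at the end of the stem ([rɔʒado] vs [rɔʒat]).
But 'egg' keeps [d] in both environments ([ŋalado], [ŋalad]), so there is no rule changing /d/ to [t] in isolation.
The underlying segment must be /t/; voiceless stops become voiced between vowels, yielding [d] there.
From [lovit] the stem 'eye' is /lovit/; between vowels this yields [lovido].

[lovido]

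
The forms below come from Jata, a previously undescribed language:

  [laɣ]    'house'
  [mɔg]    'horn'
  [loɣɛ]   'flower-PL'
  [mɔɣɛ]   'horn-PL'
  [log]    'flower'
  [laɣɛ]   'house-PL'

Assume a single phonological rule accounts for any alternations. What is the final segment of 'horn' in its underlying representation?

'horn' shows [ɣ] ~ [g] at the end of the stem ([mɔɣɛ] vs [mɔg]).
If /ɣ/ were underlying and a rule turned it into [g] in isolation, 'house' would also alternate; but it has [ɣ] in both [laɣɛ] and [laɣ].
So /g/ is underlying, and a rule of intervocalic spirantization — voiced stops become fricatives between vowels — gives [ɣ].

/g/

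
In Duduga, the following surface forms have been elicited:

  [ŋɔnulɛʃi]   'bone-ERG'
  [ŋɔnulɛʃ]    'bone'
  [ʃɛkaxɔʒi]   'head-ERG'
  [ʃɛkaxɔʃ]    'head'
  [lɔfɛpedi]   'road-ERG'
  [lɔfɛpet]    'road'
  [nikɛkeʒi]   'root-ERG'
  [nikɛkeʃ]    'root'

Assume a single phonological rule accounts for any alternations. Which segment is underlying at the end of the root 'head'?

The root 'head' surfaces as [ʃɛkaxɔʒi] and [ʃɛkaxɔʃ], with a stem-final [ʒ] ~ [ʃ] alternation.
Compare 'bone', with invariant [ʃ] in [ŋɔnulɛʃi] and [ŋɔnulɛʃ]: an analysis with underlying /ʃ/ and a rule producing [ʒ] before the ERG suffix would wrongly predict alternation here too.
So /ʒ/ is underlying, and a rule of word-final obstruent devoicing — voiced obstruents become voiceless word-finally — gives [ʃ].

/ʒ/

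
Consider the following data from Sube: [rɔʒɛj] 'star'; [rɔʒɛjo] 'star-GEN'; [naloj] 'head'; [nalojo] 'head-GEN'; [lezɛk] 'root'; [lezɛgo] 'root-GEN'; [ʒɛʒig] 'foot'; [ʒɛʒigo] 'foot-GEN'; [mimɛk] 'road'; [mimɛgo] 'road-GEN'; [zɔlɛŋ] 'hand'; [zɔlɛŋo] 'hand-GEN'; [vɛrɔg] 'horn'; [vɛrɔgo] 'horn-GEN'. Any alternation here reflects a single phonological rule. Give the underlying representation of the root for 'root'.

/lezɛk/

The root 'root' surfaces as [lezɛk] and [lezɛgo], with a stem-final [k] ~ [g] alternation.
The stem 'foot' ([ʒɛʒig], [ʒɛʒigo]) shows [g] unchanged in both environments, so [g] cannot be basic with [k] derived in isolation.
The alternation reflects intervocalic voicing: voiceless stops become voiced between vowels. /k/ is underlying.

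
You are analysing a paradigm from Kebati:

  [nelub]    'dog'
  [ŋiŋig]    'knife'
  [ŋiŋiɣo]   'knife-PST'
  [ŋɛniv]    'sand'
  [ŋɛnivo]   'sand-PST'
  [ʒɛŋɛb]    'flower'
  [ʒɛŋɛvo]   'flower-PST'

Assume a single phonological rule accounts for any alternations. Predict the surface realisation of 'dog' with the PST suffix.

[neluvo]

In [ʒɛŋɛb] and [ʒɛŋɛvo] the final segment of 'flower' alternates: [b] ~ [v].
The stem 'sand' ([ŋɛniv], [ŋɛnivo]) shows [v] unchanged in both environments, so [v] cannot be basic with [b] derived in isolation.
The underlying segment must be /b/; voiced stops become fricatives between vowels, yielding [v] there.
The one attested form of 'dog', [nelub], shows underlying /nelub/. Applying the same rule between vowels gives [neluvo].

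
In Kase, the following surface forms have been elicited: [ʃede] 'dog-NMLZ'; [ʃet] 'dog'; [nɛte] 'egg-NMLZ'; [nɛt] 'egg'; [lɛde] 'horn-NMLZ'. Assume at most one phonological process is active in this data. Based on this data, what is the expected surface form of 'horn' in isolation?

[lɛt]

The root 'dog' surfaces as [ʃede] and [ʃet], with a stem-final [d] ~ [t] alternation.
If /t/ were underlying and a rule turned it into [d] before the NMLZ suffix, 'egg' would also alternate; but it has [t] in both [nɛte] and [nɛt].
The alternation reflects word-final obstruent devoicing: voiced obstruents become voiceless word-finally. /d/ is underlying.
From [lɛde] the stem 'horn' is /lɛd/; word-finally this yields [lɛt].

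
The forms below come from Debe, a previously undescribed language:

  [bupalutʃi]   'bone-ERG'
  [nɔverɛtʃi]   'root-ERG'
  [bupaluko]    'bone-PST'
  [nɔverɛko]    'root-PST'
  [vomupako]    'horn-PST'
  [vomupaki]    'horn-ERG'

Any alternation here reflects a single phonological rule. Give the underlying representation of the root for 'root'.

In [nɔverɛko] and [nɔverɛtʃi] the final segment of 'root' alternates: [k] ~ [tʃ].
Compare 'horn', with invariant [k] in [vomupako] and [vomupaki]: an analysis with underlying /k/ and a rule producing [tʃ] before the ERG suffix would wrongly predict alternation here too.
The underlying segment must be /tʃ/; palato-alveolar /tʃ/ becomes [k] when no front vowel follows, yielding [k] there.
Hence 'root' is /nɔverɛtʃ/ underlyingly.

/nɔverɛtʃ/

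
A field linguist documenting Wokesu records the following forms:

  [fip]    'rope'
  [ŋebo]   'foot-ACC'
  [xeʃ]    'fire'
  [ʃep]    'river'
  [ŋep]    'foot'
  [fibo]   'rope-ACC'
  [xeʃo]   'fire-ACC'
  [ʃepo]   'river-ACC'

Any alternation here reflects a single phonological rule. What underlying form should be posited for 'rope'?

/fib/

The root 'rope' surfaces as [fibo] and [fip], with a stem-final [b] ~ [p] alternation.
Compare 'river', with invariant [p] in [ʃepo] and [ʃep]: an analysis with underlying /p/ and a rule producing [b] before the ACC suffix would wrongly predict alternation here too.
So /b/ is underlying, and a rule of word-final obstruent devoicing — voiced obstruents become voiceless word-finally — gives [p].
The underlying form of 'rope' is therefore /fib/.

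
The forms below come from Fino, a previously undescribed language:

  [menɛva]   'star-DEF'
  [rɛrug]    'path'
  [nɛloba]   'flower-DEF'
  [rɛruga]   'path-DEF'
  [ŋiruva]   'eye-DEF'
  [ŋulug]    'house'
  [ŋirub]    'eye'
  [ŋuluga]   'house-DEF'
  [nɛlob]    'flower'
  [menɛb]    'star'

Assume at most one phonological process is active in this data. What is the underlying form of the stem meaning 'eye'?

The stem for 'eye' ends in [b] in [ŋirub] but [v] in [ŋiruva].
Compare 'flower', with invariant [b] in [nɛlob] and [nɛloba]: an analysis with underlying /b/ and a rule producing [v] before the DEF suffix would wrongly predict alternation here too.
Therefore /v/ is basic and [b] is derived by word-final hardening (voiced fricatives become stops word-finally).
So 'eye' = /ŋiruv/.

/ŋiruv/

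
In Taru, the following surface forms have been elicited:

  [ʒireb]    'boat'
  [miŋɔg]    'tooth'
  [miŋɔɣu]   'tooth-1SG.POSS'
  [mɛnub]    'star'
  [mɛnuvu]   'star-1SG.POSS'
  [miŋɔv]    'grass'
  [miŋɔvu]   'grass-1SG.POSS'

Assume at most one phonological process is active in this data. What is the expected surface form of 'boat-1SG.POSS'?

In [mɛnub] and [mɛnuvu] the final segment of 'star' alternates: [b] ~ [v].
Compare 'grass', with invariant [v] in [miŋɔv] and [miŋɔvu]: an analysis with underlying /v/ and a rule producing [b] in isolation would wrongly predict alternation here too.
So /b/ is underlying, and a rule of intervocalic spirantization — voiced stops become fricatives between vowels — gives [v].
The one attested form of 'boat', [ʒireb], shows underlying /ʒireb/. Applying the same rule between vowels gives [ʒirevu].

[ʒirevu]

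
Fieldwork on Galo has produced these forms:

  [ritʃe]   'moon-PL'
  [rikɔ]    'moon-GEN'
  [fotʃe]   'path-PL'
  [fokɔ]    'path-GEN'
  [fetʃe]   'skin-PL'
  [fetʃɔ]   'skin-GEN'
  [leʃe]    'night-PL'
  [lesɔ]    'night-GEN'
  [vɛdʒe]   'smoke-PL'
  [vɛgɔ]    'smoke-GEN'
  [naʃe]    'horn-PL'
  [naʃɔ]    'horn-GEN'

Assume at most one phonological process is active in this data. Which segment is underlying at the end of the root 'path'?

/k/

The root 'path' surfaces as [fotʃe] and [fokɔ], with a stem-final [tʃ] ~ [k] alternation.
The stem 'skin' ([fetʃe], [fetʃɔ]) shows [tʃ] unchanged in both environments, so [tʃ] cannot be basic with [k] derived before the GEN suffix.
Therefore /k/ is basic and [tʃ] is derived by palatalization before a front vowel (/k/, /g/ and /s/ become palato-alveolar [tʃ], [dʒ] and [ʃ] before a front vowel).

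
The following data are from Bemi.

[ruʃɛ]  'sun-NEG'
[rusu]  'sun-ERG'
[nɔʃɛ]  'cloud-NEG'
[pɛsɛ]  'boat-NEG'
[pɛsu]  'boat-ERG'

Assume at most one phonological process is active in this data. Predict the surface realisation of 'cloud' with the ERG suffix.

[nɔsu]

The root 'sun' surfaces as [ruʃɛ] and [rusu], with a stem-final [ʃ] ~ [s] alternation.
But 'boat' keeps [s] in both environments ([pɛsɛ], [pɛsu]), so there is no rule changing /s/ to [ʃ] before the NEG suffix.
Therefore /ʃ/ is basic and [s] is derived by depalatalization (palato-alveolar /ʃ/ becomes [s] when no front vowel follows).
The one attested form of 'cloud', [nɔʃɛ], shows underlying /nɔʃ/. Applying the same rule when no front vowel follows gives [nɔsu].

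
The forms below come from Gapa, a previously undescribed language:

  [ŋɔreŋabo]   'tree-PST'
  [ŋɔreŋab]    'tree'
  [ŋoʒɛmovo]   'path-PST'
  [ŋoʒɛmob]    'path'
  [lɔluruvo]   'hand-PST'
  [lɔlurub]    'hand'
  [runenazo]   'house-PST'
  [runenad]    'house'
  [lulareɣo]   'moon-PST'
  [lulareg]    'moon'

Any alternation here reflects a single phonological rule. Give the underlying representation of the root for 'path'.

The stem for 'path' ends in [v] in [ŋoʒɛmovo] but [b] in [ŋoʒɛmob].
If /b/ were underlying and a rule turned it into [v] before the PST suffix, 'tree' would also alternate; but it has [b] in both [ŋɔreŋabo] and [ŋɔreŋab].
So /v/ is underlying, and a rule of word-final hardening — voiced fricatives become stops word-finally — gives [b].
So 'path' = /ŋoʒɛmov/.

/ŋoʒɛmov/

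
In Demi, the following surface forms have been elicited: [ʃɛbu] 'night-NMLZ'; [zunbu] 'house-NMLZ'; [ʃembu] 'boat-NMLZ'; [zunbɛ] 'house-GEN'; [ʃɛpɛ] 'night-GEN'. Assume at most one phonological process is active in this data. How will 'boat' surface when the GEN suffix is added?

[ʃembɛ]

The GEN suffix surfaces as [-bɛ] and [-pɛ], depending on the final segment of the stem.
By contrast the NMLZ suffix keeps its initial [b] throughout — that segment must be underlying.
So the underlying form is /-pɛ/, and voiceless stops become voiced after a nasal.
After 'boat', which ends in a nasal, the suffix surfaces as [-bɛ], giving [ʃembɛ].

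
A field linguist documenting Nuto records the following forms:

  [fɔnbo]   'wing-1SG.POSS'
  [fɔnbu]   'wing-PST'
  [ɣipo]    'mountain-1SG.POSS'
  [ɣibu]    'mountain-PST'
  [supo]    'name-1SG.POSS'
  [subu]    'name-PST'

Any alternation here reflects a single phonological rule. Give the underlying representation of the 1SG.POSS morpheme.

/-po/

The 1SG.POSS morpheme has two allomorphs, [-bo] and [-po].
By contrast the PST suffix keeps its initial [b] throughout — that segment must be underlying.
So the underlying form is /-po/, and voiceless stops become voiced after a nasal.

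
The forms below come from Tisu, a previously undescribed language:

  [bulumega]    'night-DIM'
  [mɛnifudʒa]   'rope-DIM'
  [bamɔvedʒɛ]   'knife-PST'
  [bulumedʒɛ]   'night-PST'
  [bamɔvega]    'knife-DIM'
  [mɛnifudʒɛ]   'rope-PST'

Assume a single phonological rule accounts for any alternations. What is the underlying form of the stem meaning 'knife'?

/bamɔveg/

In [bamɔvedʒɛ] and [bamɔvega] the final segment of 'knife' alternates: [dʒ] ~ [g].
If /dʒ/ were underlying and a rule turned it into [g] before the DIM suffix, 'rope' would also alternate; but it has [dʒ] in both [mɛnifudʒɛ] and [mɛnifudʒa].
The underlying segment must be /g/; /g/ becomes palato-alveolar [dʒ] before a front vowel, yielding [dʒ] there.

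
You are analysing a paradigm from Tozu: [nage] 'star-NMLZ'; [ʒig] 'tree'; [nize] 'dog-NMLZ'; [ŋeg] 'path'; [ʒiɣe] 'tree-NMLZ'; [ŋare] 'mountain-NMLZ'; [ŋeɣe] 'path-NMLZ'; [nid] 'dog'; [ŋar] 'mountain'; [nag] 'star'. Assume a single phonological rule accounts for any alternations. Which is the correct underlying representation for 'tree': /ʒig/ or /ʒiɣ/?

/ʒiɣ/

The stem for 'tree' ends in [g] in [ʒig] but [ɣ] in [ʒiɣe].
But 'star' keeps [g] in both environments ([nag], [nage]), so there is no rule changing /g/ to [ɣ] before the NMLZ suffix.
So /ɣ/ is underlying, and a rule of word-final hardening — voiced fricatives become stops word-finally — gives [g].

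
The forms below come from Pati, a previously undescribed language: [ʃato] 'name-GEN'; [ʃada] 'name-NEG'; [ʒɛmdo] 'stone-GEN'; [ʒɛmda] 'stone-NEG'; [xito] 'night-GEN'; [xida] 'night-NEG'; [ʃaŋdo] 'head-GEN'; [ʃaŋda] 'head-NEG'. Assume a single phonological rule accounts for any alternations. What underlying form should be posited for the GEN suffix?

The GEN suffix surfaces as [-do] and [-to], depending on the final segment of the stem.
By contrast the NEG suffix keeps its initial [d] throughout — that segment must be underlying.
So the underlying form is /-to/, and voiceless stops become voiced after a nasal.

/-to/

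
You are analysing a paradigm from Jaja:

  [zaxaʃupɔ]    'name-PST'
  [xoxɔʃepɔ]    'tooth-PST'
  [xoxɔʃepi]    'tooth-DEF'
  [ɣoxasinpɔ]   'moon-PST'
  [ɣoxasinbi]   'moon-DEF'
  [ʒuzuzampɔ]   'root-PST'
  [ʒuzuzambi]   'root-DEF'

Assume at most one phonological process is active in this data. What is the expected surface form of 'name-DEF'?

[zaxaʃupi]

The DEF suffix surfaces as [-bi] and [-pi], depending on the final segment of the stem.
The PST suffix, which begins with [p], is invariant after every stem; so [p] is not altered by any rule here.
The DEF suffix is therefore /-bi/ underlyingly, with post-vocalic devoicing: voiced stops become voiceless after a vowel.
After 'name', which ends in a vowel, the suffix surfaces as [-pi], giving [zaxaʃupi].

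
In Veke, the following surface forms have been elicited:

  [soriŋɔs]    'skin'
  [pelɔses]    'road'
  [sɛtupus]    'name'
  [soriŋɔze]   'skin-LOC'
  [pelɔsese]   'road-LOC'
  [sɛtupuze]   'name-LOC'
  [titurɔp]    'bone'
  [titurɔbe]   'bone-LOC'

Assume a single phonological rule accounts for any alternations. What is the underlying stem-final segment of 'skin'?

The stem for 'skin' ends in [s] in [soriŋɔs] but [z] in [soriŋɔze].
The stem 'road' ([pelɔses], [pelɔsese]) shows [s] unchanged in both environments, so [s] cannot be basic with [z] derived before the LOC suffix.
So /z/ is underlying, and a rule of word-final obstruent devoicing — voiced obstruents become voiceless word-finally — gives [s].

/z/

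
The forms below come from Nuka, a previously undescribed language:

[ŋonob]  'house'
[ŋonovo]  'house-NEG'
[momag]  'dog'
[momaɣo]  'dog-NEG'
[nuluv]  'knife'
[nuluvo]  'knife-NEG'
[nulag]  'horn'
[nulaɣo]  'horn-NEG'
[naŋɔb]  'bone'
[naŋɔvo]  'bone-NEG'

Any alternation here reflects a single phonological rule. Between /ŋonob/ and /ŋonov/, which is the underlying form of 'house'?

/ŋonob/

'house' shows [b] ~ [v] at the end of the stem ([ŋonob] vs [ŋonovo]).
But 'knife' keeps [v] in both environments ([nuluv], [nuluvo]), so there is no rule changing /v/ to [b] in isolation.
The alternation reflects intervocalic spirantization: voiced stops become fricatives between vowels. /b/ is underlying.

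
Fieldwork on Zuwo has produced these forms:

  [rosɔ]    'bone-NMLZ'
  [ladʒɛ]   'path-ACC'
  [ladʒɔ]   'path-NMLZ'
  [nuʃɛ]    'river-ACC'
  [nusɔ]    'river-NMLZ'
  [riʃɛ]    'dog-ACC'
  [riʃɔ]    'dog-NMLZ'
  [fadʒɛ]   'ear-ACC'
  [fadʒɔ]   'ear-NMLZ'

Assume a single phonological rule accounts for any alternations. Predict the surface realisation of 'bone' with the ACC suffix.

[roʃɛ]

In [nuʃɛ] and [nusɔ] the final segment of 'river' alternates: [ʃ] ~ [s].
If /ʃ/ were underlying and a rule turned it into [s] before the NMLZ suffix, 'dog' would also alternate; but it has [ʃ] in both [riʃɛ] and [riʃɔ].
The underlying segment must be /s/; /s/ becomes palato-alveolar [ʃ] before a front vowel, yielding [ʃ] there.
The one attested form of 'bone', [rosɔ], shows underlying /ros/. Applying the same rule before a front vowel gives [roʃɛ].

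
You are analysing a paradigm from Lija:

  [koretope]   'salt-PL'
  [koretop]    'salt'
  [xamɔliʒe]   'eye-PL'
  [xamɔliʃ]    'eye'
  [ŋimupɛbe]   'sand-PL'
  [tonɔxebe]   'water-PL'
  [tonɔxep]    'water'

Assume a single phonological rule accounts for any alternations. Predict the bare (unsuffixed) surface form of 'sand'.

[ŋimupɛp]

The stem for 'water' ends in [b] in [tonɔxebe] but [p] in [tonɔxep].
If /p/ were underlying and a rule turned it into [b] before the PL suffix, 'salt' would also alternate; but it has [p] in both [koretope] and [koretop].
Therefore /b/ is basic and [p] is derived by word-final obstruent devoicing (voiced obstruents become voiceless word-finally).
The one attested form of 'sand', [ŋimupɛbe], shows underlying /ŋimupɛb/. Applying the same rule word-finally gives [ŋimupɛp].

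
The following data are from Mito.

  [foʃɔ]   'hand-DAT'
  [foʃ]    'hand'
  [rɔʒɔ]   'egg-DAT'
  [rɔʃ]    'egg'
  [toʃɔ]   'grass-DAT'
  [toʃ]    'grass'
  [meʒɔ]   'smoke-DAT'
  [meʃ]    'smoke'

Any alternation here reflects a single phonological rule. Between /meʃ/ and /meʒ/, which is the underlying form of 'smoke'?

'smoke' shows [ʒ] ~ [ʃ] at the end of the stem ([meʒɔ] vs [meʃ]).
The stem 'grass' ([toʃɔ], [toʃ]) shows [ʃ] unchanged in both environments, so [ʃ] cannot be basic with [ʒ] derived before the DAT suffix.
The alternation reflects word-final obstruent devoicing: voiced obstruents become voiceless word-finally. /ʒ/ is underlying.

/meʒ/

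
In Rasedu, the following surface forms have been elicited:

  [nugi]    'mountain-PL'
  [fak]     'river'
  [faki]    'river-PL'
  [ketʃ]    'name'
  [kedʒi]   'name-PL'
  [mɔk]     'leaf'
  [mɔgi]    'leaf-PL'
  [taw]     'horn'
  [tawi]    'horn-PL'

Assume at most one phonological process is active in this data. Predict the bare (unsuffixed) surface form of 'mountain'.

'leaf' shows [k] ~ [g] at the end of the stem ([mɔk] vs [mɔgi]).
Compare 'river', with invariant [k] in [fak] and [faki]: an analysis with underlying /k/ and a rule producing [g] before the PL suffix would wrongly predict alternation here too.
The underlying segment must be /g/; voiced obstruents become voiceless word-finally, yielding [k] there.
From [nugi] the stem 'mountain' is /nug/; word-finally this yields [nuk].

[nuk]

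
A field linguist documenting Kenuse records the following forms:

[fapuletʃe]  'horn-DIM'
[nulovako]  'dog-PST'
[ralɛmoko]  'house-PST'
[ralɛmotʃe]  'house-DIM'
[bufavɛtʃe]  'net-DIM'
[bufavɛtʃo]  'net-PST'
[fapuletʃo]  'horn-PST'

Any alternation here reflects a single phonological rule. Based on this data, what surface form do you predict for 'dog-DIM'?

In [ralɛmoko] and [ralɛmotʃe] the final segment of 'house' alternates: [k] ~ [tʃ].
The stem 'horn' ([fapuletʃo], [fapuletʃe]) shows [tʃ] unchanged in both environments, so [tʃ] cannot be basic with [k] derived before the PST suffix.
The underlying segment must be /k/; /k/ becomes palato-alveolar [tʃ] before a front vowel, yielding [tʃ] there.
The one attested form of 'dog', [nulovako], shows underlying /nulovak/. Applying the same rule before a front vowel gives [nulovatʃe].

[nulovatʃe]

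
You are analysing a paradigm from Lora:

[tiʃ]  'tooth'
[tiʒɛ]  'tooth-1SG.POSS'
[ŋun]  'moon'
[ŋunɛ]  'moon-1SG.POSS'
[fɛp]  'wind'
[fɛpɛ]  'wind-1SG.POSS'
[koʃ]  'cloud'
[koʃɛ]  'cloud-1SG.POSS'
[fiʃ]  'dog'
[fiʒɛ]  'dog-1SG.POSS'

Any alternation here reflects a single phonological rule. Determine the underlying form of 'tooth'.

'tooth' shows [ʃ] ~ [ʒ] at the end of the stem ([tiʃ] vs [tiʒɛ]).
The stem 'cloud' ([koʃ], [koʃɛ]) shows [ʃ] unchanged in both environments, so [ʃ] cannot be basic with [ʒ] derived before the 1SG.POSS suffix.
The underlying segment must be /ʒ/; voiced obstruents become voiceless word-finally, yielding [ʃ] there.

/tiʒ/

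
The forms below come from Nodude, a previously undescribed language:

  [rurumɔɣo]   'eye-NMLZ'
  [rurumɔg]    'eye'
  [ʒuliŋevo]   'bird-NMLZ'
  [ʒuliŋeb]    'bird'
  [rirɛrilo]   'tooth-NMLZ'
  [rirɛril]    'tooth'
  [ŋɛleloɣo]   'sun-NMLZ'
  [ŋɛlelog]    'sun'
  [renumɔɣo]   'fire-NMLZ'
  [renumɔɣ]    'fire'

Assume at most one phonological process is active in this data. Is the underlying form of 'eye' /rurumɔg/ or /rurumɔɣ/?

/rurumɔg/

'eye' shows [ɣ] ~ [g] at the end of the stem ([rurumɔɣo] vs [rurumɔg]).
Compare 'fire', with invariant [ɣ] in [renumɔɣo] and [renumɔɣ]: an analysis with underlying /ɣ/ and a rule producing [g] in isolation would wrongly predict alternation here too.
The underlying segment must be /g/; voiced stops become fricatives between vowels, yielding [ɣ] there.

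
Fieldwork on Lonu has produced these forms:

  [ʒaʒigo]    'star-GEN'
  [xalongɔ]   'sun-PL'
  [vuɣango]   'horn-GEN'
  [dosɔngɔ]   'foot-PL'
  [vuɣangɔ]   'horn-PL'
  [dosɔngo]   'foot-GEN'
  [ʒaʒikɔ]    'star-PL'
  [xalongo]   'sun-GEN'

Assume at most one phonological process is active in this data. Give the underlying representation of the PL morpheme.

The PL suffix surfaces as [-gɔ] and [-kɔ], depending on the final segment of the stem.
By contrast the GEN suffix keeps its initial [g] throughout — that segment must be underlying.
The PL suffix is therefore /-kɔ/ underlyingly, with post-nasal voicing: voiceless stops become voiced after a nasal.

/-kɔ/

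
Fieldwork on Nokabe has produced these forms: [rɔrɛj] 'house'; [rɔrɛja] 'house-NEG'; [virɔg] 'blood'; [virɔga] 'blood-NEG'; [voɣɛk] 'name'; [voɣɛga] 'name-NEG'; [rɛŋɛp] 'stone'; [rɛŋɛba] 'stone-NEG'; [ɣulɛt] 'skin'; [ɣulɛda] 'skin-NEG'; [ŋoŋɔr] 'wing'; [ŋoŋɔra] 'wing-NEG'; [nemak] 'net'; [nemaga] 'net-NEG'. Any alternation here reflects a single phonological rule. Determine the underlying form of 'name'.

The stem for 'name' ends in [k] in [voɣɛk] but [g] in [voɣɛga].
The stem 'blood' ([virɔg], [virɔga]) shows [g] unchanged in both environments, so [g] cannot be basic with [k] derived in isolation.
So /k/ is underlying, and a rule of intervocalic voicing — voiceless stops become voiced between vowels — gives [g].

/voɣɛk/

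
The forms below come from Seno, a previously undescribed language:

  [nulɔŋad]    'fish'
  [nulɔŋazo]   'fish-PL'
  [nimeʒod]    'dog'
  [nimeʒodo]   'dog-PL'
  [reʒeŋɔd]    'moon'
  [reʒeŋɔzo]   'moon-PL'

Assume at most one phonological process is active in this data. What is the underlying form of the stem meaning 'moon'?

In [reʒeŋɔd] and [reʒeŋɔzo] the final segment of 'moon' alternates: [d] ~ [z].
The stem 'dog' ([nimeʒod], [nimeʒodo]) shows [d] unchanged in both environments, so [d] cannot be basic with [z] derived before the PL suffix.
So /z/ is underlying, and a rule of word-final hardening — voiced fricatives become stops word-finally — gives [d].

/reʒeŋɔz/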